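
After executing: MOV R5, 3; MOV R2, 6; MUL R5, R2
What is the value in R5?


Register state trace:
  MOV R5, 3  → R5 = 3
  MOV R2, 6  → R2 = 6
  MUL R5, R2  → R5 = 3 * 6 = 18
Final: R5 = 18

18


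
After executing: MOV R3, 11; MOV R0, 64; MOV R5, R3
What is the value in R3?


Register state trace:
  MOV R3, 11  → R3 = 11
  MOV R0, 64  → R0 = 64
  MOV R5, R3  → R5 = 11
Final: R3 = 11

11


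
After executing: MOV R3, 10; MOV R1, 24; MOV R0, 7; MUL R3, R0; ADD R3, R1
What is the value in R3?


Register state trace:
  MOV R3, 10  → R3 = 10
  MOV R1, 24  → R1 = 24
  MOV R0, 7  → R0 = 7
  MUL R3, R0  → R3 = 10 * 7 = 70
  ADD R3, R1  → R3 = 70 + 24 = 94
Final: R3 = 94

94


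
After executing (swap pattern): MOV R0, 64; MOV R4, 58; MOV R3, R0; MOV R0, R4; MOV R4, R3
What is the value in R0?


Register state trace (swap pattern):
  MOV R0, 64  → R0 = 64
  MOV R4, 58  → R4 = 58
  MOV R3, R0  → R3 = 64  (save R0)
  MOV R0, R4  → R0 = 58  (R0 gets R4's value)
  MOV R4, R3  → R4 = 64  (R4 gets saved value)
Final: R0 = 58

58


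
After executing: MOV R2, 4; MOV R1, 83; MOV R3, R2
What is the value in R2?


Register state trace:
  MOV R2, 4  → R2 = 4
  MOV R1, 83  → R1 = 83
  MOV R3, R2  → R3 = 4
Final: R2 = 4

4


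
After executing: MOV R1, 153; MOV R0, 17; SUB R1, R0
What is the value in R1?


Register state trace:
  MOV R1, 153  → R1 = 153
  MOV R0, 17  → R0 = 17
  SUB R1, R0  → R1 = 153 - 17 = 136
Final: R1 = 136

136


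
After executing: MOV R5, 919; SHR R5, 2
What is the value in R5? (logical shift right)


Register state trace:
  MOV R5, 919  → R5 = 919
  SHR R5, 2  → R5 = 919 >> 2 = 919 // 2^2 = 229
Final: R5 = 229

229


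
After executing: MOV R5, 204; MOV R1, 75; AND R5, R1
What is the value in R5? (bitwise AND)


Register state trace:
  MOV R5, 204  → R5 = 204 (0b11001100)
  MOV R1, 75  → R1 = 75 (0b01001011)
  AND R5, R1  → R5 = 204 AND 75 = 72 (0b01001000)
Final: R5 = 72

72


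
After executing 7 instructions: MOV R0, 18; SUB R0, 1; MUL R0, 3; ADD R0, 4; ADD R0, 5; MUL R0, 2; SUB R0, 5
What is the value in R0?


Register state trace:
  MOV R0, 18  → R0 = 18
  SUB R0, 1  → R0 = 18 - 1 = 17
  MUL R0, 3  → R0 = 17 * 3 = 51
  ADD R0, 4  → R0 = 51 + 4 = 55
  ADD R0, 5  → R0 = 55 + 5 = 60
  MUL R0, 2  → R0 = 60 * 2 = 120
  SUB R0, 5  → R0 = 120 - 5 = 115
Final: R0 = 115

115


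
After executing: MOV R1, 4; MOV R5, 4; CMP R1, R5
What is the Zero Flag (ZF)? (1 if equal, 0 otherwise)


Register state trace:
  MOV R1, 4  → R1 = 4
  MOV R5, 4  → R5 = 4
  CMP R1, R5  → computes 4 - 4 = 0
  Result is zero, so values are equal
ZF = 1

1


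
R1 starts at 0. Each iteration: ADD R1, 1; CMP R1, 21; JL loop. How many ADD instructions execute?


Loop trace (R1 starts at 0, target 21, step 1):
  ADD #1: R1 = 0 + 1 = 1  → 1 < 21, loop
  ADD #2: R1 = 1 + 1 = 2  → 2 < 21, loop
  ADD #3: R1 = 2 + 1 = 3  → 3 < 21, loop
  ADD #4: R1 = 3 + 1 = 4  → 4 < 21, loop
  ADD #5: R1 = 4 + 1 = 5  → 5 < 21, loop
  ADD #6: R1 = 5 + 1 = 6  → 6 < 21, loop
  ADD #7: R1 = 6 + 1 = 7  → 7 < 21, loop
  ADD #8: R1 = 7 + 1 = 8  → 8 < 21, loop
  ADD #9: R1 = 8 + 1 = 9  → 9 < 21, loop
  ADD #10: R1 = 9 + 1 = 10  → 10 < 21, loop
  ADD #11: R1 = 10 + 1 = 11  → 11 < 21, loop
  ADD #12: R1 = 11 + 1 = 12  → 12 < 21, loop
  ADD #13: R1 = 12 + 1 = 13  → 13 < 21, loop
  ADD #14: R1 = 13 + 1 = 14  → 14 < 21, loop
  ADD #15: R1 = 14 + 1 = 15  → 15 < 21, loop
  ADD #16: R1 = 15 + 1 = 16  → 16 < 21, loop
  ADD #17: R1 = 16 + 1 = 17  → 17 < 21, loop
  ADD #18: R1 = 17 + 1 = 18  → 18 < 21, loop
  ADD #19: R1 = 18 + 1 = 19  → 19 < 21, loop
  ADD #20: R1 = 19 + 1 = 20  → 20 < 21, loop
  ADD #21: R1 = 20 + 1 = 21  → 21 >= 21, exit
Total ADD instructions: 21

21


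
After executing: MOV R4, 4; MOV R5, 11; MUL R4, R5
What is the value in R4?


Register state trace:
  MOV R4, 4  → R4 = 4
  MOV R5, 11  → R5 = 11
  MUL R4, R5  → R4 = 4 * 11 = 44
Final: R4 = 44

44


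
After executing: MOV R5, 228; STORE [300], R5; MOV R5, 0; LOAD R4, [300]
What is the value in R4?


Register and memory trace:
  MOV R5, 228  → R5 = 228
  STORE [300], R5  → mem[300] = 228
  MOV R5, 0  → R5 = 0
  LOAD R4, [300]  → R4 = mem[300] = 228
Final: R4 = 228

228


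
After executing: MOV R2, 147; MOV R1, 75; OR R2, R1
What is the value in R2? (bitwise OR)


Register state trace:
  MOV R2, 147  → R2 = 147 (0b10010011)
  MOV R1, 75  → R1 = 75 (0b01001011)
  OR R2, R1   → R2 = 147 OR 75 = 219 (0b11011011)
Final: R2 = 219

219


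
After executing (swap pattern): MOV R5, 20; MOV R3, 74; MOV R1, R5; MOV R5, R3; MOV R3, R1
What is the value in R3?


Register state trace (swap pattern):
  MOV R5, 20  → R5 = 20
  MOV R3, 74  → R3 = 74
  MOV R1, R5  → R1 = 20  (save R5)
  MOV R5, R3  → R5 = 74  (R5 gets R3's value)
  MOV R3, R1  → R3 = 20  (R3 gets saved value)
Final: R3 = 20

20


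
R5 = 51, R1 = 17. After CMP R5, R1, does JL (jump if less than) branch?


Trace:
  R5 = 51, R1 = 17
  CMP R5, R1  → compares 51 vs 17
  JL checks: is 51 less than 17?
  51 > 17, so condition is false
Branch taken: No

No


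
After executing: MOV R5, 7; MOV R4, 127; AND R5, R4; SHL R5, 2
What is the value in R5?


Register state trace:
  MOV R5, 7  → R5 = 7 (0b00000111)
  MOV R4, 127  → R4 = 127 (0b01111111)
  AND R5, R4  → R5 = 7 AND 127 = 7 (0b00000111)
  SHL R5, 2  → R5 = 7 << 2 = 28
Final: R5 = 28

28


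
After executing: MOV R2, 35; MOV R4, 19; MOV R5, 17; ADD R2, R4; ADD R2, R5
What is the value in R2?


Register state trace:
  MOV R2, 35  → R2 = 35
  MOV R4, 19  → R4 = 19
  MOV R5, 17  → R5 = 17
  ADD R2, R4  → R2 = 35 + 19 = 54
  ADD R2, R5  → R2 = 54 + 17 = 71
Final: R2 = 71

71


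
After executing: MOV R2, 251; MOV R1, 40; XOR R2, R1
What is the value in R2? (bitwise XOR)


Register state trace:
  MOV R2, 251  → R2 = 251 (0b11111011)
  MOV R1, 40  → R1 = 40 (0b00101000)
  XOR R2, R1  → R2 = 251 XOR 40 = 211 (0b11010011)
Final: R2 = 211

211


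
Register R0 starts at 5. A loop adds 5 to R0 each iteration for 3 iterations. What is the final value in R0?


Starting value: R0 = 5
  Iter 1: R0 = 5 + 5 = 10
  Iter 2: R0 = 10 + 5 = 15
  Iter 3: R0 = 15 + 5 = 20
Final: R0 = 20

20


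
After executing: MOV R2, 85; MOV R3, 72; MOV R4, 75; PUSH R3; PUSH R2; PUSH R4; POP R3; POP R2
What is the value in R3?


Stack trace (top is rightmost):
  MOV R2, 85  → R2 = 85
  MOV R3, 72  → R3 = 72
  MOV R4, 75  → R4 = 75
  PUSH R3  → stack: [72]
  PUSH R2  → stack: [72, 85]
  PUSH R4  → stack: [72, 85, 75]
  POP R3  → R3 = 75, stack: [72, 85]
  POP R2  → R2 = 85, stack: [72]
Final: R3 = 75

75


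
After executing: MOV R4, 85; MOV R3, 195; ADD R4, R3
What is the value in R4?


Register state trace:
  MOV R4, 85  → R4 = 85
  MOV R3, 195  → R3 = 195
  ADD R4, R3  → R4 = 85 + 195 = 280
Final: R4 = 280

280


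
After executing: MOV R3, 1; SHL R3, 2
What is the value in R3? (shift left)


Register state trace:
  MOV R3, 1  → R3 = 1
  SHL R3, 2  → R3 = 1 << 2 = 1 * 2^2 = 4
Final: R3 = 4

4


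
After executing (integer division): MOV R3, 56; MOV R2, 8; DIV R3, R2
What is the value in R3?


Register state trace:
  MOV R3, 56  → R3 = 56
  MOV R2, 8  → R2 = 8
  DIV R3, R2  → R3 = 56 // 8 = 7
Final: R3 = 7

7


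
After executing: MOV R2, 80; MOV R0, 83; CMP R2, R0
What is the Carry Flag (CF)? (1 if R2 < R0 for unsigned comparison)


Register state trace:
  MOV R2, 80  → R2 = 80
  MOV R0, 83  → R0 = 83
  CMP R2, R0  → unsigned 80 - 83: borrow occurs
  80 < 83, so CF = 1
CF = 1

1


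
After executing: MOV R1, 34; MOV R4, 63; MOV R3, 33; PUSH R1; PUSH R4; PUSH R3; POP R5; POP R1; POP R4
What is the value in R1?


Stack trace (top is rightmost):
  MOV R1, 34  → R1 = 34
  MOV R4, 63  → R4 = 63
  MOV R3, 33  → R3 = 33
  PUSH R1  → stack: [34]
  PUSH R4  → stack: [34, 63]
  PUSH R3  → stack: [34, 63, 33]
  POP R5  → R5 = 33, stack: [34, 63]
  POP R1  → R1 = 63, stack: [34]
  POP R4  → R4 = 34, stack: []
Final: R1 = 63

63


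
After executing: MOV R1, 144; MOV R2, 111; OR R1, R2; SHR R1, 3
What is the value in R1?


Register state trace:
  MOV R1, 144  → R1 = 144 (0b10010000)
  MOV R2, 111  → R2 = 111 (0b01101111)
  OR R1, R2  → R1 = 144 OR 111 = 255 (0b11111111)
  SHR R1, 3  → R1 = 255 >> 3 = 31
Final: R1 = 31

31


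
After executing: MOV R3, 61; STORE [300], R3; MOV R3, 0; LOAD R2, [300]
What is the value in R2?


Register and memory trace:
  MOV R3, 61  → R3 = 61
  STORE [300], R3  → mem[300] = 61
  MOV R3, 0  → R3 = 0
  LOAD R2, [300]  → R2 = mem[300] = 61
Final: R2 = 61

61


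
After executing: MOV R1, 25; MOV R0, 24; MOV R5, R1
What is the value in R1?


Register state trace:
  MOV R1, 25  → R1 = 25
  MOV R0, 24  → R0 = 24
  MOV R5, R1  → R5 = 25
Final: R1 = 25

25


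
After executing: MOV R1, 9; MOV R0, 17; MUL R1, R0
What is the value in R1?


Register state trace:
  MOV R1, 9  → R1 = 9
  MOV R0, 17  → R0 = 17
  MUL R1, R0  → R1 = 9 * 17 = 153
Final: R1 = 153

153


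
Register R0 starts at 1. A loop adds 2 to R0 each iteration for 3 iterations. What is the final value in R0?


Starting value: R0 = 1
  Iter 1: R0 = 1 + 2 = 3
  Iter 2: R0 = 3 + 2 = 5
  Iter 3: R0 = 5 + 2 = 7
Final: R0 = 7

7


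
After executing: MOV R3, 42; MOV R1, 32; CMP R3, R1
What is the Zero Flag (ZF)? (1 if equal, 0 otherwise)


Register state trace:
  MOV R3, 42  → R3 = 42
  MOV R1, 32  → R1 = 32
  CMP R3, R1  → computes 42 - 32 = 10
  Result is nonzero, so values are not equal
ZF = 0

0


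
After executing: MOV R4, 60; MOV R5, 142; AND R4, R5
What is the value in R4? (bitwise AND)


Register state trace:
  MOV R4, 60  → R4 = 60 (0b00111100)
  MOV R5, 142  → R5 = 142 (0b10001110)
  AND R4, R5  → R4 = 60 AND 142 = 12 (0b00001100)
Final: R4 = 12

12


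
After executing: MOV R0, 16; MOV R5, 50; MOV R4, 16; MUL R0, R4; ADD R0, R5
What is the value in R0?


Register state trace:
  MOV R0, 16  → R0 = 16
  MOV R5, 50  → R5 = 50
  MOV R4, 16  → R4 = 16
  MUL R0, R4  → R0 = 16 * 16 = 256
  ADD R0, R5  → R0 = 256 + 50 = 306
Final: R0 = 306

306


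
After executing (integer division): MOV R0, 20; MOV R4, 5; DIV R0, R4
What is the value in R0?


Register state trace:
  MOV R0, 20  → R0 = 20
  MOV R4, 5  → R4 = 5
  DIV R0, R4  → R0 = 20 // 5 = 4
Final: R0 = 4

4


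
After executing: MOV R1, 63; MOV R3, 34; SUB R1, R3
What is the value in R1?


Register state trace:
  MOV R1, 63  → R1 = 63
  MOV R3, 34  → R3 = 34
  SUB R1, R3  → R1 = 63 - 34 = 29
Final: R1 = 29

29


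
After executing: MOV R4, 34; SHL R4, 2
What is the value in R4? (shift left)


Register state trace:
  MOV R4, 34  → R4 = 34
  SHL R4, 2  → R4 = 34 << 2 = 34 * 2^2 = 136
Final: R4 = 136

136


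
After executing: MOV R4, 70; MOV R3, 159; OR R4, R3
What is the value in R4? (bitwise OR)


Register state trace:
  MOV R4, 70  → R4 = 70 (0b01000110)
  MOV R3, 159  → R3 = 159 (0b10011111)
  OR R4, R3   → R4 = 70 OR 159 = 223 (0b11011111)
Final: R4 = 223

223


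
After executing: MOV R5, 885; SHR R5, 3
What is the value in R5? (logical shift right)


Register state trace:
  MOV R5, 885  → R5 = 885
  SHR R5, 3  → R5 = 885 >> 3 = 885 // 2^3 = 110
Final: R5 = 110

110


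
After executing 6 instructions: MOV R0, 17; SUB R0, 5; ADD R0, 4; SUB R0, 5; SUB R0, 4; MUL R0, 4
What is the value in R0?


Register state trace:
  MOV R0, 17  → R0 = 17
  SUB R0, 5  → R0 = 17 - 5 = 12
  ADD R0, 4  → R0 = 12 + 4 = 16
  SUB R0, 5  → R0 = 16 - 5 = 11
  SUB R0, 4  → R0 = 11 - 4 = 7
  MUL R0, 4  → R0 = 7 * 4 = 28
Final: R0 = 28

28


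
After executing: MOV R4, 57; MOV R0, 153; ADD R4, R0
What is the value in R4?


Register state trace:
  MOV R4, 57  → R4 = 57
  MOV R0, 153  → R0 = 153
  ADD R4, R0  → R4 = 57 + 153 = 210
Final: R4 = 210

210


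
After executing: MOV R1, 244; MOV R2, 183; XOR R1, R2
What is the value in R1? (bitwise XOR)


Register state trace:
  MOV R1, 244  → R1 = 244 (0b11110100)
  MOV R2, 183  → R2 = 183 (0b10110111)
  XOR R1, R2  → R1 = 244 XOR 183 = 67 (0b01000011)
Final: R1 = 67

67


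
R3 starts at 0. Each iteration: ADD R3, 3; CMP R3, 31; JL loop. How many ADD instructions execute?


Loop trace (R3 starts at 0, target 31, step 3):
  ADD #1: R3 = 0 + 3 = 3  → 3 < 31, loop
  ADD #2: R3 = 3 + 3 = 6  → 6 < 31, loop
  ADD #3: R3 = 6 + 3 = 9  → 9 < 31, loop
  ADD #4: R3 = 9 + 3 = 12  → 12 < 31, loop
  ADD #5: R3 = 12 + 3 = 15  → 15 < 31, loop
  ADD #6: R3 = 15 + 3 = 18  → 18 < 31, loop
  ADD #7: R3 = 18 + 3 = 21  → 21 < 31, loop
  ADD #8: R3 = 21 + 3 = 24  → 24 < 31, loop
  ADD #9: R3 = 24 + 3 = 27  → 27 < 31, loop
  ADD #10: R3 = 27 + 3 = 30  → 30 < 31, loop
  ADD #11: R3 = 30 + 3 = 33  → 33 >= 31, exit
Total ADD instructions: 11

11


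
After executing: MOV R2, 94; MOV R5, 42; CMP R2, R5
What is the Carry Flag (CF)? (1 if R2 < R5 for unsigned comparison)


Register state trace:
  MOV R2, 94  → R2 = 94
  MOV R5, 42  → R5 = 42
  CMP R2, R5  → unsigned 94 - 42: no borrow
  94 >= 42, so CF = 0
CF = 0

0


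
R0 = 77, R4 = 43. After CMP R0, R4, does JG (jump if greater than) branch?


Trace:
  R0 = 77, R4 = 43
  CMP R0, R4  → compares 77 vs 43
  JG checks: is 77 greater than 43?
  77 > 43, so condition is true
Branch taken: Yes

Yes


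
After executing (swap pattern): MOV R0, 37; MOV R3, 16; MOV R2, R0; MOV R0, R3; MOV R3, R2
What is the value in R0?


Register state trace (swap pattern):
  MOV R0, 37  → R0 = 37
  MOV R3, 16  → R3 = 16
  MOV R2, R0  → R2 = 37  (save R0)
  MOV R0, R3  → R0 = 16  (R0 gets R3's value)
  MOV R3, R2  → R3 = 37  (R3 gets saved value)
Final: R0 = 16

16


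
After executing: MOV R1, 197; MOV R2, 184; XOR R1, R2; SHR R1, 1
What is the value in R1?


Register state trace:
  MOV R1, 197  → R1 = 197 (0b11000101)
  MOV R2, 184  → R2 = 184 (0b10111000)
  XOR R1, R2  → R1 = 197 XOR 184 = 125 (0b01111101)
  SHR R1, 1  → R1 = 125 >> 1 = 62
Final: R1 = 62

62


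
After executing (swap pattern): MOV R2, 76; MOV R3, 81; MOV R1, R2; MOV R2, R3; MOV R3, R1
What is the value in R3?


Register state trace (swap pattern):
  MOV R2, 76  → R2 = 76
  MOV R3, 81  → R3 = 81
  MOV R1, R2  → R1 = 76  (save R2)
  MOV R2, R3  → R2 = 81  (R2 gets R3's value)
  MOV R3, R1  → R3 = 76  (R3 gets saved value)
Final: R3 = 76

76


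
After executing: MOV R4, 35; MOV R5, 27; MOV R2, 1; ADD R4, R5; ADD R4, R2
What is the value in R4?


Register state trace:
  MOV R4, 35  → R4 = 35
  MOV R5, 27  → R5 = 27
  MOV R2, 1  → R2 = 1
  ADD R4, R5  → R4 = 35 + 27 = 62
  ADD R4, R2  → R4 = 62 + 1 = 63
Final: R4 = 63

63


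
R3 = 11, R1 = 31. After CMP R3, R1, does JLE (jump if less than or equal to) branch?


Trace:
  R3 = 11, R1 = 31
  CMP R3, R1  → compares 11 vs 31
  JLE checks: is 11 less than or equal to 31?
  11 < 31, so condition is true
Branch taken: Yes

Yes


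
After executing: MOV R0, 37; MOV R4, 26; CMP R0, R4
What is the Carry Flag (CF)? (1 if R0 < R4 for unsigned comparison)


Register state trace:
  MOV R0, 37  → R0 = 37
  MOV R4, 26  → R4 = 26
  CMP R0, R4  → unsigned 37 - 26: no borrow
  37 >= 26, so CF = 0
CF = 0

0


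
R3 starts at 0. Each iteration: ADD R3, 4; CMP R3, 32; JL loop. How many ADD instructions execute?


Loop trace (R3 starts at 0, target 32, step 4):
  ADD #1: R3 = 0 + 4 = 4  → 4 < 32, loop
  ADD #2: R3 = 4 + 4 = 8  → 8 < 32, loop
  ADD #3: R3 = 8 + 4 = 12  → 12 < 32, loop
  ADD #4: R3 = 12 + 4 = 16  → 16 < 32, loop
  ADD #5: R3 = 16 + 4 = 20  → 20 < 32, loop
  ADD #6: R3 = 20 + 4 = 24  → 24 < 32, loop
  ADD #7: R3 = 24 + 4 = 28  → 28 < 32, loop
  ADD #8: R3 = 28 + 4 = 32  → 32 >= 32, exit
Total ADD instructions: 8

8


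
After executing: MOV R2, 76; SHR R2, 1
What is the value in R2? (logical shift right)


Register state trace:
  MOV R2, 76  → R2 = 76
  SHR R2, 1  → R2 = 76 >> 1 = 76 // 2^1 = 38
Final: R2 = 38

38


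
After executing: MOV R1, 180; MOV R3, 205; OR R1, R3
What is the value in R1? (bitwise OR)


Register state trace:
  MOV R1, 180  → R1 = 180 (0b10110100)
  MOV R3, 205  → R3 = 205 (0b11001101)
  OR R1, R3   → R1 = 180 OR 205 = 253 (0b11111101)
Final: R1 = 253

253


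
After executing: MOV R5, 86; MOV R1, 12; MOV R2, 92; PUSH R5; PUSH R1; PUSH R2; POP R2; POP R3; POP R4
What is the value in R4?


Stack trace (top is rightmost):
  MOV R5, 86  → R5 = 86
  MOV R1, 12  → R1 = 12
  MOV R2, 92  → R2 = 92
  PUSH R5  → stack: [86]
  PUSH R1  → stack: [86, 12]
  PUSH R2  → stack: [86, 12, 92]
  POP R2  → R2 = 92, stack: [86, 12]
  POP R3  → R3 = 12, stack: [86]
  POP R4  → R4 = 86, stack: []
Final: R4 = 86

86


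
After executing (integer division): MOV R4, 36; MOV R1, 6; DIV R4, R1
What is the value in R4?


Register state trace:
  MOV R4, 36  → R4 = 36
  MOV R1, 6  → R1 = 6
  DIV R4, R1  → R4 = 36 // 6 = 6
Final: R4 = 6

6


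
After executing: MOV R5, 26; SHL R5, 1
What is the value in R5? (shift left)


Register state trace:
  MOV R5, 26  → R5 = 26
  SHL R5, 1  → R5 = 26 << 1 = 26 * 2^1 = 52
Final: R5 = 52

52


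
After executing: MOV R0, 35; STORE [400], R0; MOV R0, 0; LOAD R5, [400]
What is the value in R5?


Register and memory trace:
  MOV R0, 35  → R0 = 35
  STORE [400], R0  → mem[400] = 35
  MOV R0, 0  → R0 = 0
  LOAD R5, [400]  → R5 = mem[400] = 35
Final: R5 = 35

35


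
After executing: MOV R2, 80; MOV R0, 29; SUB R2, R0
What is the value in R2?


Register state trace:
  MOV R2, 80  → R2 = 80
  MOV R0, 29  → R0 = 29
  SUB R2, R0  → R2 = 80 - 29 = 51
Final: R2 = 51

51


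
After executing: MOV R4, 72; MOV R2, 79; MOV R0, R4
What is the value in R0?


Register state trace:
  MOV R4, 72  → R4 = 72
  MOV R2, 79  → R2 = 79
  MOV R0, R4  → R0 = 72
Final: R0 = 72

72


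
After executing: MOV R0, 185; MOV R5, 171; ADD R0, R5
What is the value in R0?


Register state trace:
  MOV R0, 185  → R0 = 185
  MOV R5, 171  → R5 = 171
  ADD R0, R5  → R0 = 185 + 171 = 356
Final: R0 = 356

356


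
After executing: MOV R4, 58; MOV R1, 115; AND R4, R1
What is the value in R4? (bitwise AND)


Register state trace:
  MOV R4, 58  → R4 = 58 (0b00111010)
  MOV R1, 115  → R1 = 115 (0b01110011)
  AND R4, R1  → R4 = 58 AND 115 = 50 (0b00110010)
Final: R4 = 50

50


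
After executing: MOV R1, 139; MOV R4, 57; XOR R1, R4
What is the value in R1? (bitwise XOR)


Register state trace:
  MOV R1, 139  → R1 = 139 (0b10001011)
  MOV R4, 57  → R4 = 57 (0b00111001)
  XOR R1, R4  → R1 = 139 XOR 57 = 178 (0b10110010)
Final: R1 = 178

178


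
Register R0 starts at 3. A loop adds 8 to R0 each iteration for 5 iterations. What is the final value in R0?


Starting value: R0 = 3
  Iter 1: R0 = 3 + 8 = 11
  Iter 2: R0 = 11 + 8 = 19
  Iter 3: R0 = 19 + 8 = 27
  Iter 4: R0 = 27 + 8 = 35
  Iter 5: R0 = 35 + 8 = 43
Final: R0 = 43

43


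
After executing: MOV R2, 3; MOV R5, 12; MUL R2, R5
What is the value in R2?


Register state trace:
  MOV R2, 3  → R2 = 3
  MOV R5, 12  → R5 = 12
  MUL R2, R5  → R2 = 3 * 12 = 36
Final: R2 = 36

36


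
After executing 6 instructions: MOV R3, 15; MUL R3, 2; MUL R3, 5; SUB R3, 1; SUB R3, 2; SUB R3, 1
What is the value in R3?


Register state trace:
  MOV R3, 15  → R3 = 15
  MUL R3, 2  → R3 = 15 * 2 = 30
  MUL R3, 5  → R3 = 30 * 5 = 150
  SUB R3, 1  → R3 = 150 - 1 = 149
  SUB R3, 2  → R3 = 149 - 2 = 147
  SUB R3, 1  → R3 = 147 - 1 = 146
Final: R3 = 146

146


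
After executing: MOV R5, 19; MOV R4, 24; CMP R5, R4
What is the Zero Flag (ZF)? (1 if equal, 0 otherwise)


Register state trace:
  MOV R5, 19  → R5 = 19
  MOV R4, 24  → R4 = 24
  CMP R5, R4  → computes 19 - 24 = -5
  Result is nonzero, so values are not equal
ZF = 0

0


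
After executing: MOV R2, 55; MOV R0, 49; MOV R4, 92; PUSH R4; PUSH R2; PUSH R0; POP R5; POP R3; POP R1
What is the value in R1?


Stack trace (top is rightmost):
  MOV R2, 55  → R2 = 55
  MOV R0, 49  → R0 = 49
  MOV R4, 92  → R4 = 92
  PUSH R4  → stack: [92]
  PUSH R2  → stack: [92, 55]
  PUSH R0  → stack: [92, 55, 49]
  POP R5  → R5 = 49, stack: [92, 55]
  POP R3  → R3 = 55, stack: [92]
  POP R1  → R1 = 92, stack: []
Final: R1 = 92

92


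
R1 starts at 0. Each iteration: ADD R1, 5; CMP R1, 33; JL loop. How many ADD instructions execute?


Loop trace (R1 starts at 0, target 33, step 5):
  ADD #1: R1 = 0 + 5 = 5  → 5 < 33, loop
  ADD #2: R1 = 5 + 5 = 10  → 10 < 33, loop
  ADD #3: R1 = 10 + 5 = 15  → 15 < 33, loop
  ADD #4: R1 = 15 + 5 = 20  → 20 < 33, loop
  ADD #5: R1 = 20 + 5 = 25  → 25 < 33, loop
  ADD #6: R1 = 25 + 5 = 30  → 30 < 33, loop
  ADD #7: R1 = 30 + 5 = 35  → 35 >= 33, exit
Total ADD instructions: 7

7


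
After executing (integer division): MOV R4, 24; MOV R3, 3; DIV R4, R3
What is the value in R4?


Register state trace:
  MOV R4, 24  → R4 = 24
  MOV R3, 3  → R3 = 3
  DIV R4, R3  → R4 = 24 // 3 = 8
Final: R4 = 8

8


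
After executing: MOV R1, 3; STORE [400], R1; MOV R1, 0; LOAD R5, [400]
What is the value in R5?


Register and memory trace:
  MOV R1, 3  → R1 = 3
  STORE [400], R1  → mem[400] = 3
  MOV R1, 0  → R1 = 0
  LOAD R5, [400]  → R5 = mem[400] = 3
Final: R5 = 3

3


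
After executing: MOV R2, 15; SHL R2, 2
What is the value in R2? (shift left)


Register state trace:
  MOV R2, 15  → R2 = 15
  SHL R2, 2  → R2 = 15 << 2 = 15 * 2^2 = 60
Final: R2 = 60

60


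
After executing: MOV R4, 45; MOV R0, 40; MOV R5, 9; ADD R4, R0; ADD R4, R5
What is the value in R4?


Register state trace:
  MOV R4, 45  → R4 = 45
  MOV R0, 40  → R0 = 40
  MOV R5, 9  → R5 = 9
  ADD R4, R0  → R4 = 45 + 40 = 85
  ADD R4, R5  → R4 = 85 + 9 = 94
Final: R4 = 94

94


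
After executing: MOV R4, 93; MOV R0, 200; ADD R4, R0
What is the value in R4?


Register state trace:
  MOV R4, 93  → R4 = 93
  MOV R0, 200  → R0 = 200
  ADD R4, R0  → R4 = 93 + 200 = 293
Final: R4 = 293

293


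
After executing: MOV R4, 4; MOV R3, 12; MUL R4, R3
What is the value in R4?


Register state trace:
  MOV R4, 4  → R4 = 4
  MOV R3, 12  → R3 = 12
  MUL R4, R3  → R4 = 4 * 12 = 48
Final: R4 = 48

48


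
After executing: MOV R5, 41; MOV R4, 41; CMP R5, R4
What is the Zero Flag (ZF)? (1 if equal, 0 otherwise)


Register state trace:
  MOV R5, 41  → R5 = 41
  MOV R4, 41  → R4 = 41
  CMP R5, R4  → computes 41 - 41 = 0
  Result is zero, so values are equal
ZF = 1

1


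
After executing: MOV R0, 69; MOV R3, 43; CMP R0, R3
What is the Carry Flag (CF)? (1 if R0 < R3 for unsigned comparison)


Register state trace:
  MOV R0, 69  → R0 = 69
  MOV R3, 43  → R3 = 43
  CMP R0, R3  → unsigned 69 - 43: no borrow
  69 >= 43, so CF = 0
CF = 0

0


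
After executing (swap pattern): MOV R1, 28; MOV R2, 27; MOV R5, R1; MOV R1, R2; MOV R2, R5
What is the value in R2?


Register state trace (swap pattern):
  MOV R1, 28  → R1 = 28
  MOV R2, 27  → R2 = 27
  MOV R5, R1  → R5 = 28  (save R1)
  MOV R1, R2  → R1 = 27  (R1 gets R2's value)
  MOV R2, R5  → R2 = 28  (R2 gets saved value)
Final: R2 = 28

28


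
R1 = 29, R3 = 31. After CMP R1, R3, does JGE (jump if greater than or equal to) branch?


Trace:
  R1 = 29, R3 = 31
  CMP R1, R3  → compares 29 vs 31
  JGE checks: is 29 greater than or equal to 31?
  29 < 31, so condition is false
Branch taken: No

No


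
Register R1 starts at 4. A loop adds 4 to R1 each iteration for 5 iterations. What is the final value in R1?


Starting value: R1 = 4
  Iter 1: R1 = 4 + 4 = 8
  Iter 2: R1 = 8 + 4 = 12
  Iter 3: R1 = 12 + 4 = 16
  Iter 4: R1 = 16 + 4 = 20
  Iter 5: R1 = 20 + 4 = 24
Final: R1 = 24

24


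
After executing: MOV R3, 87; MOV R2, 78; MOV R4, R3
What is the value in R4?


Register state trace:
  MOV R3, 87  → R3 = 87
  MOV R2, 78  → R2 = 78
  MOV R4, R3  → R4 = 87
Final: R4 = 87

87


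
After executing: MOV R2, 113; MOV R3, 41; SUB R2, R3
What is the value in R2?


Register state trace:
  MOV R2, 113  → R2 = 113
  MOV R3, 41  → R3 = 41
  SUB R2, R3  → R2 = 113 - 41 = 72
Final: R2 = 72

72


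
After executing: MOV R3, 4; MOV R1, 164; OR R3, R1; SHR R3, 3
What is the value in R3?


Register state trace:
  MOV R3, 4  → R3 = 4 (0b00000100)
  MOV R1, 164  → R1 = 164 (0b10100100)
  OR R3, R1  → R3 = 4 OR 164 = 164 (0b10100100)
  SHR R3, 3  → R3 = 164 >> 3 = 20
Final: R3 = 20

20


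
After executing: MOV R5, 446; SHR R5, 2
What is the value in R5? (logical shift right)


Register state trace:
  MOV R5, 446  → R5 = 446
  SHR R5, 2  → R5 = 446 >> 2 = 446 // 2^2 = 111
Final: R5 = 111

111


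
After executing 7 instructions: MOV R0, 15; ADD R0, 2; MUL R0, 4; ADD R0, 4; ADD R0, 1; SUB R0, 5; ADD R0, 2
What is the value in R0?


Register state trace:
  MOV R0, 15  → R0 = 15
  ADD R0, 2  → R0 = 15 + 2 = 17
  MUL R0, 4  → R0 = 17 * 4 = 68
  ADD R0, 4  → R0 = 68 + 4 = 72
  ADD R0, 1  → R0 = 72 + 1 = 73
  SUB R0, 5  → R0 = 73 - 5 = 68
  ADD R0, 2  → R0 = 68 + 2 = 70
Final: R0 = 70

70


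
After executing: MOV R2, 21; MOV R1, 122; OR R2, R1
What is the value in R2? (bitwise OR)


Register state trace:
  MOV R2, 21  → R2 = 21 (0b00010101)
  MOV R1, 122  → R1 = 122 (0b01111010)
  OR R2, R1   → R2 = 21 OR 122 = 127 (0b01111111)
Final: R2 = 127

127


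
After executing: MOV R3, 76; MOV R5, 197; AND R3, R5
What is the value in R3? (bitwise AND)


Register state trace:
  MOV R3, 76  → R3 = 76 (0b01001100)
  MOV R5, 197  → R5 = 197 (0b11000101)
  AND R3, R5  → R3 = 76 AND 197 = 68 (0b01000100)
Final: R3 = 68

68


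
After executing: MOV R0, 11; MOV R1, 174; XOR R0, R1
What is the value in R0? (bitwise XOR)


Register state trace:
  MOV R0, 11  → R0 = 11 (0b00001011)
  MOV R1, 174  → R1 = 174 (0b10101110)
  XOR R0, R1  → R0 = 11 XOR 174 = 165 (0b10100101)
Final: R0 = 165

165


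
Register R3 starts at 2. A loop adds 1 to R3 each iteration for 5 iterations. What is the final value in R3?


Starting value: R3 = 2
  Iter 1: R3 = 2 + 1 = 3
  Iter 2: R3 = 3 + 1 = 4
  Iter 3: R3 = 4 + 1 = 5
  Iter 4: R3 = 5 + 1 = 6
  Iter 5: R3 = 6 + 1 = 7
Final: R3 = 7

7


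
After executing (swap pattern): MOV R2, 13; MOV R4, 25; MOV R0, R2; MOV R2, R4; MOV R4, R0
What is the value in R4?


Register state trace (swap pattern):
  MOV R2, 13  → R2 = 13
  MOV R4, 25  → R4 = 25
  MOV R0, R2  → R0 = 13  (save R2)
  MOV R2, R4  → R2 = 25  (R2 gets R4's value)
  MOV R4, R0  → R4 = 13  (R4 gets saved value)
Final: R4 = 13

13


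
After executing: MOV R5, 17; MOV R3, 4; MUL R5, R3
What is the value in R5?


Register state trace:
  MOV R5, 17  → R5 = 17
  MOV R3, 4  → R3 = 4
  MUL R5, R3  → R5 = 17 * 4 = 68
Final: R5 = 68

68


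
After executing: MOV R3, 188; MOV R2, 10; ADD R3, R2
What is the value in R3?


Register state trace:
  MOV R3, 188  → R3 = 188
  MOV R2, 10  → R2 = 10
  ADD R3, R2  → R3 = 188 + 10 = 198
Final: R3 = 198

198


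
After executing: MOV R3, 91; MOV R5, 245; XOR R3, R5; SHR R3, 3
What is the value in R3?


Register state trace:
  MOV R3, 91  → R3 = 91 (0b01011011)
  MOV R5, 245  → R5 = 245 (0b11110101)
  XOR R3, R5  → R3 = 91 XOR 245 = 174 (0b10101110)
  SHR R3, 3  → R3 = 174 >> 3 = 21
Final: R3 = 21

21


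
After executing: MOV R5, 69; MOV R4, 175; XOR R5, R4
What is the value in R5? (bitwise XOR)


Register state trace:
  MOV R5, 69  → R5 = 69 (0b01000101)
  MOV R4, 175  → R4 = 175 (0b10101111)
  XOR R5, R4  → R5 = 69 XOR 175 = 234 (0b11101010)
Final: R5 = 234

234


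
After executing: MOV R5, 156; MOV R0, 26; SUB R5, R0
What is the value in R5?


Register state trace:
  MOV R5, 156  → R5 = 156
  MOV R0, 26  → R0 = 26
  SUB R5, R0  → R5 = 156 - 26 = 130
Final: R5 = 130

130


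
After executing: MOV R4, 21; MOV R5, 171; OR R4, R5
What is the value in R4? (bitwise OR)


Register state trace:
  MOV R4, 21  → R4 = 21 (0b00010101)
  MOV R5, 171  → R5 = 171 (0b10101011)
  OR R4, R5   → R4 = 21 OR 171 = 191 (0b10111111)
Final: R4 = 191

191


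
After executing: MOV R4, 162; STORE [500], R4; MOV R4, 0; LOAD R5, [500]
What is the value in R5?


Register and memory trace:
  MOV R4, 162  → R4 = 162
  STORE [500], R4  → mem[500] = 162
  MOV R4, 0  → R4 = 0
  LOAD R5, [500]  → R5 = mem[500] = 162
Final: R5 = 162

162


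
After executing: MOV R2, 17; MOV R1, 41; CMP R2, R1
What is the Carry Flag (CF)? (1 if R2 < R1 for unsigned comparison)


Register state trace:
  MOV R2, 17  → R2 = 17
  MOV R1, 41  → R1 = 41
  CMP R2, R1  → unsigned 17 - 41: borrow occurs
  17 < 41, so CF = 1
CF = 1

1


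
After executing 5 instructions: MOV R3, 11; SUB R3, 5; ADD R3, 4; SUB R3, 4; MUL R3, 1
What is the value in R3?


Register state trace:
  MOV R3, 11  → R3 = 11
  SUB R3, 5  → R3 = 11 - 5 = 6
  ADD R3, 4  → R3 = 6 + 4 = 10
  SUB R3, 4  → R3 = 10 - 4 = 6
  MUL R3, 1  → R3 = 6 * 1 = 6
Final: R3 = 6

6


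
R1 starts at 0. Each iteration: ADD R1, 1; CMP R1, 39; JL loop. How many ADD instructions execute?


Loop trace (R1 starts at 0, target 39, step 1):
  ADD #1: R1 = 0 + 1 = 1  → 1 < 39, loop
  ADD #2: R1 = 1 + 1 = 2  → 2 < 39, loop
  ADD #3: R1 = 2 + 1 = 3  → 3 < 39, loop
  ADD #4: R1 = 3 + 1 = 4  → 4 < 39, loop
  ADD #5: R1 = 4 + 1 = 5  → 5 < 39, loop
  ADD #6: R1 = 5 + 1 = 6  → 6 < 39, loop
  ADD #7: R1 = 6 + 1 = 7  → 7 < 39, loop
  ADD #8: R1 = 7 + 1 = 8  → 8 < 39, loop
  ADD #9: R1 = 8 + 1 = 9  → 9 < 39, loop
  ADD #10: R1 = 9 + 1 = 10  → 10 < 39, loop
  ADD #11: R1 = 10 + 1 = 11  → 11 < 39, loop
  ADD #12: R1 = 11 + 1 = 12  → 12 < 39, loop
  ADD #13: R1 = 12 + 1 = 13  → 13 < 39, loop
  ADD #14: R1 = 13 + 1 = 14  → 14 < 39, loop
  ADD #15: R1 = 14 + 1 = 15  → 15 < 39, loop
  ADD #16: R1 = 15 + 1 = 16  → 16 < 39, loop
  ADD #17: R1 = 16 + 1 = 17  → 17 < 39, loop
  ADD #18: R1 = 17 + 1 = 18  → 18 < 39, loop
  ADD #19: R1 = 18 + 1 = 19  → 19 < 39, loop
  ADD #20: R1 = 19 + 1 = 20  → 20 < 39, loop
  ADD #21: R1 = 20 + 1 = 21  → 21 < 39, loop
  ADD #22: R1 = 21 + 1 = 22  → 22 < 39, loop
  ADD #23: R1 = 22 + 1 = 23  → 23 < 39, loop
  ADD #24: R1 = 23 + 1 = 24  → 24 < 39, loop
  ADD #25: R1 = 24 + 1 = 25  → 25 < 39, loop
  ADD #26: R1 = 25 + 1 = 26  → 26 < 39, loop
  ADD #27: R1 = 26 + 1 = 27  → 27 < 39, loop
  ADD #28: R1 = 27 + 1 = 28  → 28 < 39, loop
  ADD #29: R1 = 28 + 1 = 29  → 29 < 39, loop
  ADD #30: R1 = 29 + 1 = 30  → 30 < 39, loop
  ADD #31: R1 = 30 + 1 = 31  → 31 < 39, loop
  ADD #32: R1 = 31 + 1 = 32  → 32 < 39, loop
  ADD #33: R1 = 32 + 1 = 33  → 33 < 39, loop
  ADD #34: R1 = 33 + 1 = 34  → 34 < 39, loop
  ADD #35: R1 = 34 + 1 = 35  → 35 < 39, loop
  ADD #36: R1 = 35 + 1 = 36  → 36 < 39, loop
  ADD #37: R1 = 36 + 1 = 37  → 37 < 39, loop
  ADD #38: R1 = 37 + 1 = 38  → 38 < 39, loop
  ADD #39: R1 = 38 + 1 = 39  → 39 >= 39, exit
Total ADD instructions: 39

39


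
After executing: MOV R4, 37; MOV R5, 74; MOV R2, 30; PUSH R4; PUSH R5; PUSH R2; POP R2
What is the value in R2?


Stack trace (top is rightmost):
  MOV R4, 37  → R4 = 37
  MOV R5, 74  → R5 = 74
  MOV R2, 30  → R2 = 30
  PUSH R4  → stack: [37]
  PUSH R5  → stack: [37, 74]
  PUSH R2  → stack: [37, 74, 30]
  POP R2  → R2 = 30, stack: [37, 74]
Final: R2 = 30

30


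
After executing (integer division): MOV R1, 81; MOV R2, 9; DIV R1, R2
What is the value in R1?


Register state trace:
  MOV R1, 81  → R1 = 81
  MOV R2, 9  → R2 = 9
  DIV R1, R2  → R1 = 81 // 9 = 9
Final: R1 = 9

9


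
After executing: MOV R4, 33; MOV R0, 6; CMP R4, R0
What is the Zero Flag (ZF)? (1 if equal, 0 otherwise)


Register state trace:
  MOV R4, 33  → R4 = 33
  MOV R0, 6  → R0 = 6
  CMP R4, R0  → computes 33 - 6 = 27
  Result is nonzero, so values are not equal
ZF = 0

0


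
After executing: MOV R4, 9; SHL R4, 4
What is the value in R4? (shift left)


Register state trace:
  MOV R4, 9  → R4 = 9
  SHL R4, 4  → R4 = 9 << 4 = 9 * 2^4 = 144
Final: R4 = 144

144


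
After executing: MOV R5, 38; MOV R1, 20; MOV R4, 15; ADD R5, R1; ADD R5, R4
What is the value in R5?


Register state trace:
  MOV R5, 38  → R5 = 38
  MOV R1, 20  → R1 = 20
  MOV R4, 15  → R4 = 15
  ADD R5, R1  → R5 = 38 + 20 = 58
  ADD R5, R4  → R5 = 58 + 15 = 73
Final: R5 = 73

73


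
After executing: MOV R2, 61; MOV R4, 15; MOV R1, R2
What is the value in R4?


Register state trace:
  MOV R2, 61  → R2 = 61
  MOV R4, 15  → R4 = 15
  MOV R1, R2  → R1 = 61
Final: R4 = 15

15


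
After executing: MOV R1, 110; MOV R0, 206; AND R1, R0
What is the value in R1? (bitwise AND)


Register state trace:
  MOV R1, 110  → R1 = 110 (0b01101110)
  MOV R0, 206  → R0 = 206 (0b11001110)
  AND R1, R0  → R1 = 110 AND 206 = 78 (0b01001110)
Final: R1 = 78

78


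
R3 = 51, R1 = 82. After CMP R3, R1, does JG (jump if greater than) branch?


Trace:
  R3 = 51, R1 = 82
  CMP R3, R1  → compares 51 vs 82
  JG checks: is 51 greater than 82?
  51 < 82, so condition is false
Branch taken: No

No


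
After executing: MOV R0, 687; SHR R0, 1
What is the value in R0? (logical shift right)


Register state trace:
  MOV R0, 687  → R0 = 687
  SHR R0, 1  → R0 = 687 >> 1 = 687 // 2^1 = 343
Final: R0 = 343

343


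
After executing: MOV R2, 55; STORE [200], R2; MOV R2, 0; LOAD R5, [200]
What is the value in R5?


Register and memory trace:
  MOV R2, 55  → R2 = 55
  STORE [200], R2  → mem[200] = 55
  MOV R2, 0  → R2 = 0
  LOAD R5, [200]  → R5 = mem[200] = 55
Final: R5 = 55

55


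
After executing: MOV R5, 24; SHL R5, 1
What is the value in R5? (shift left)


Register state trace:
  MOV R5, 24  → R5 = 24
  SHL R5, 1  → R5 = 24 << 1 = 24 * 2^1 = 48
Final: R5 = 48

48


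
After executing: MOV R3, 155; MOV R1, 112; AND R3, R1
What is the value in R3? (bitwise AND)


Register state trace:
  MOV R3, 155  → R3 = 155 (0b10011011)
  MOV R1, 112  → R1 = 112 (0b01110000)
  AND R3, R1  → R3 = 155 AND 112 = 16 (0b00010000)
Final: R3 = 16

16


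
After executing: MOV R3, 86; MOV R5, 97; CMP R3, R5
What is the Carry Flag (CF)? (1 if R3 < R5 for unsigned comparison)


Register state trace:
  MOV R3, 86  → R3 = 86
  MOV R5, 97  → R5 = 97
  CMP R3, R5  → unsigned 86 - 97: borrow occurs
  86 < 97, so CF = 1
CF = 1

1


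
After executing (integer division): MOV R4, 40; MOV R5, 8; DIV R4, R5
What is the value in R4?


Register state trace:
  MOV R4, 40  → R4 = 40
  MOV R5, 8  → R5 = 8
  DIV R4, R5  → R4 = 40 // 8 = 5
Final: R4 = 5

5


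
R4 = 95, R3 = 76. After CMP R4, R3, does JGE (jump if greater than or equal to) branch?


Trace:
  R4 = 95, R3 = 76
  CMP R4, R3  → compares 95 vs 76
  JGE checks: is 95 greater than or equal to 76?
  95 > 76, so condition is true
Branch taken: Yes

Yes


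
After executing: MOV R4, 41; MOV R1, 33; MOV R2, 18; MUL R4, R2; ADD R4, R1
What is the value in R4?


Register state trace:
  MOV R4, 41  → R4 = 41
  MOV R1, 33  → R1 = 33
  MOV R2, 18  → R2 = 18
  MUL R4, R2  → R4 = 41 * 18 = 738
  ADD R4, R1  → R4 = 738 + 33 = 771
Final: R4 = 771

771


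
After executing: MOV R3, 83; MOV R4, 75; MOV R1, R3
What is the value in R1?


Register state trace:
  MOV R3, 83  → R3 = 83
  MOV R4, 75  → R4 = 75
  MOV R1, R3  → R1 = 83
Final: R1 = 83

83


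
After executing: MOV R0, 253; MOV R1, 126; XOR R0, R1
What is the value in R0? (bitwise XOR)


Register state trace:
  MOV R0, 253  → R0 = 253 (0b11111101)
  MOV R1, 126  → R1 = 126 (0b01111110)
  XOR R0, R1  → R0 = 253 XOR 126 = 131 (0b10000011)
Final: R0 = 131

131


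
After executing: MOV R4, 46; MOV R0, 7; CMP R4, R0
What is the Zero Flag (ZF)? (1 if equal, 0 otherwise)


Register state trace:
  MOV R4, 46  → R4 = 46
  MOV R0, 7  → R0 = 7
  CMP R4, R0  → computes 46 - 7 = 39
  Result is nonzero, so values are not equal
ZF = 0

0


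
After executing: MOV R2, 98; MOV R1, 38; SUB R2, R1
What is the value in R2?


Register state trace:
  MOV R2, 98  → R2 = 98
  MOV R1, 38  → R1 = 38
  SUB R2, R1  → R2 = 98 - 38 = 60
Final: R2 = 60

60


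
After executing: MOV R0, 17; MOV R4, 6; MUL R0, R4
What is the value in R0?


Register state trace:
  MOV R0, 17  → R0 = 17
  MOV R4, 6  → R4 = 6
  MUL R0, R4  → R0 = 17 * 6 = 102
Final: R0 = 102

102


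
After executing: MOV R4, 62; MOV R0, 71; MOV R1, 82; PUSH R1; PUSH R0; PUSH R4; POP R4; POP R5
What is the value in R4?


Stack trace (top is rightmost):
  MOV R4, 62  → R4 = 62
  MOV R0, 71  → R0 = 71
  MOV R1, 82  → R1 = 82
  PUSH R1  → stack: [82]
  PUSH R0  → stack: [82, 71]
  PUSH R4  → stack: [82, 71, 62]
  POP R4  → R4 = 62, stack: [82, 71]
  POP R5  → R5 = 71, stack: [82]
Final: R4 = 62

62


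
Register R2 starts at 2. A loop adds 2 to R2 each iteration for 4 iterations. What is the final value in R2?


Starting value: R2 = 2
  Iter 1: R2 = 2 + 2 = 4
  Iter 2: R2 = 4 + 2 = 6
  Iter 3: R2 = 6 + 2 = 8
  Iter 4: R2 = 8 + 2 = 10
Final: R2 = 10

10


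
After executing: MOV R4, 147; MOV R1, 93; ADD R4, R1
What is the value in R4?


Register state trace:
  MOV R4, 147  → R4 = 147
  MOV R1, 93  → R1 = 93
  ADD R4, R1  → R4 = 147 + 93 = 240
Final: R4 = 240

240


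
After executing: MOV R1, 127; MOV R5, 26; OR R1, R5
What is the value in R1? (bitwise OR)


Register state trace:
  MOV R1, 127  → R1 = 127 (0b01111111)
  MOV R5, 26  → R5 = 26 (0b00011010)
  OR R1, R5   → R1 = 127 OR 26 = 127 (0b01111111)
Final: R1 = 127

127


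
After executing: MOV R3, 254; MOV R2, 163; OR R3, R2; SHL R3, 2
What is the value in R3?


Register state trace:
  MOV R3, 254  → R3 = 254 (0b11111110)
  MOV R2, 163  → R2 = 163 (0b10100011)
  OR R3, R2  → R3 = 254 OR 163 = 255 (0b11111111)
  SHL R3, 2  → R3 = 255 << 2 = 1020
Final: R3 = 1020

1020


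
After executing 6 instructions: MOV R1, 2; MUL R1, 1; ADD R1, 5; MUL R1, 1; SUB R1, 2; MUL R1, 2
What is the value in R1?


Register state trace:
  MOV R1, 2  → R1 = 2
  MUL R1, 1  → R1 = 2 * 1 = 2
  ADD R1, 5  → R1 = 2 + 5 = 7
  MUL R1, 1  → R1 = 7 * 1 = 7
  SUB R1, 2  → R1 = 7 - 2 = 5
  MUL R1, 2  → R1 = 5 * 2 = 10
Final: R1 = 10

10


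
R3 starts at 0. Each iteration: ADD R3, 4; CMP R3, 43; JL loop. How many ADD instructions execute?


Loop trace (R3 starts at 0, target 43, step 4):
  ADD #1: R3 = 0 + 4 = 4  → 4 < 43, loop
  ADD #2: R3 = 4 + 4 = 8  → 8 < 43, loop
  ADD #3: R3 = 8 + 4 = 12  → 12 < 43, loop
  ADD #4: R3 = 12 + 4 = 16  → 16 < 43, loop
  ADD #5: R3 = 16 + 4 = 20  → 20 < 43, loop
  ADD #6: R3 = 20 + 4 = 24  → 24 < 43, loop
  ADD #7: R3 = 24 + 4 = 28  → 28 < 43, loop
  ADD #8: R3 = 28 + 4 = 32  → 32 < 43, loop
  ADD #9: R3 = 32 + 4 = 36  → 36 < 43, loop
  ADD #10: R3 = 36 + 4 = 40  → 40 < 43, loop
  ADD #11: R3 = 40 + 4 = 44  → 44 >= 43, exit
Total ADD instructions: 11

11


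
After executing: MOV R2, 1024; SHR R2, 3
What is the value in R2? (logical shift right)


Register state trace:
  MOV R2, 1024  → R2 = 1024
  SHR R2, 3  → R2 = 1024 >> 3 = 1024 // 2^3 = 128
Final: R2 = 128

128


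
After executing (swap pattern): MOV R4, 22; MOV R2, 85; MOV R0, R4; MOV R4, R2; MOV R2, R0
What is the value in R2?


Register state trace (swap pattern):
  MOV R4, 22  → R4 = 22
  MOV R2, 85  → R2 = 85
  MOV R0, R4  → R0 = 22  (save R4)
  MOV R4, R2  → R4 = 85  (R4 gets R2's value)
  MOV R2, R0  → R2 = 22  (R2 gets saved value)
Final: R2 = 22

22


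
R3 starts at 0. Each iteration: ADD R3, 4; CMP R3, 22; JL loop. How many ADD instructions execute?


Loop trace (R3 starts at 0, target 22, step 4):
  ADD #1: R3 = 0 + 4 = 4  → 4 < 22, loop
  ADD #2: R3 = 4 + 4 = 8  → 8 < 22, loop
  ADD #3: R3 = 8 + 4 = 12  → 12 < 22, loop
  ADD #4: R3 = 12 + 4 = 16  → 16 < 22, loop
  ADD #5: R3 = 16 + 4 = 20  → 20 < 22, loop
  ADD #6: R3 = 20 + 4 = 24  → 24 >= 22, exit
Total ADD instructions: 6

6
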